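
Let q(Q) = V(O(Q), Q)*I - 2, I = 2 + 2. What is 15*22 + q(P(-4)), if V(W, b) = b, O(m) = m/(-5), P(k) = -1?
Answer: 324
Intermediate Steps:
I = 4
O(m) = -m/5 (O(m) = m*(-⅕) = -m/5)
q(Q) = -2 + 4*Q (q(Q) = Q*4 - 2 = 4*Q - 2 = -2 + 4*Q)
15*22 + q(P(-4)) = 15*22 + (-2 + 4*(-1)) = 330 + (-2 - 4) = 330 - 6 = 324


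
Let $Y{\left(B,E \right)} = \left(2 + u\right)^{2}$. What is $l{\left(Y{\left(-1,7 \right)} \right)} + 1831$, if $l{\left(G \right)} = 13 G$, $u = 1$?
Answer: $1948$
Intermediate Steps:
$Y{\left(B,E \right)} = 9$ ($Y{\left(B,E \right)} = \left(2 + 1\right)^{2} = 3^{2} = 9$)
$l{\left(Y{\left(-1,7 \right)} \right)} + 1831 = 13 \cdot 9 + 1831 = 117 + 1831 = 1948$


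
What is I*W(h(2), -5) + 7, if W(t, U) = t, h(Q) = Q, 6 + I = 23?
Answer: 41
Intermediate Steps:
I = 17 (I = -6 + 23 = 17)
I*W(h(2), -5) + 7 = 17*2 + 7 = 34 + 7 = 41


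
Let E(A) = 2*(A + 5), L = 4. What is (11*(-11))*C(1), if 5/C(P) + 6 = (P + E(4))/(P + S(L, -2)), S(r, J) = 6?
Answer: 4235/23 ≈ 184.13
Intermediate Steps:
E(A) = 10 + 2*A (E(A) = 2*(5 + A) = 10 + 2*A)
C(P) = 5/(-6 + (18 + P)/(6 + P)) (C(P) = 5/(-6 + (P + (10 + 2*4))/(P + 6)) = 5/(-6 + (P + (10 + 8))/(6 + P)) = 5/(-6 + (P + 18)/(6 + P)) = 5/(-6 + (18 + P)/(6 + P)))
(11*(-11))*C(1) = (11*(-11))*(5*(-6 - 1*1)/(18 + 5*1)) = -605*(-6 - 1)/(18 + 5) = -605*(-7)/23 = -121*(-35/23) = 4235/23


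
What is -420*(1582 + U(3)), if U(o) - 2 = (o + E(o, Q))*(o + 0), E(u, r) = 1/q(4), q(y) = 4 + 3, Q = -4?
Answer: -669240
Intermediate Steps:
q(y) = 7
E(u, r) = ⅐ (E(u, r) = 1/7 = ⅐)
U(o) = 2 + o*(⅐ + o) (U(o) = 2 + (o + ⅐)*(o + 0) = 2 + (⅐ + o)*o = 2 + o*(⅐ + o))
-420*(1582 + U(3)) = -420*(1582 + (2 + 3² + (⅐)*3)) = -420*(1582 + (2 + 9 + 3/7)) = -420*(1582 + 80/7) = -420*11154/7 = -669240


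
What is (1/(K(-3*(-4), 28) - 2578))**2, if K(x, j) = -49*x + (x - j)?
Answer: 1/10125124 ≈ 9.8764e-8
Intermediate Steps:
K(x, j) = -j - 48*x
(1/(K(-3*(-4), 28) - 2578))**2 = (1/((-1*28 - (-144)*(-4)) - 2578))**2 = (1/((-28 - 48*12) - 2578))**2 = (1/((-28 - 576) - 2578))**2 = (1/(-604 - 2578))**2 = (1/(-3182))**2 = (-1/3182)**2 = 1/10125124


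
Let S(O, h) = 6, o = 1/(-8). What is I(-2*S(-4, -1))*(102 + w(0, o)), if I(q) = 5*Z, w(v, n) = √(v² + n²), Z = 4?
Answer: 4085/2 ≈ 2042.5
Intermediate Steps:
o = -⅛ ≈ -0.12500
w(v, n) = √(n² + v²)
I(q) = 20 (I(q) = 5*4 = 20)
I(-2*S(-4, -1))*(102 + w(0, o)) = 20*(102 + √((-⅛)² + 0²)) = 20*(102 + √(1/64 + 0)) = 20*(102 + √(1/64)) = 20*(102 + ⅛) = 20*(817/8) = 4085/2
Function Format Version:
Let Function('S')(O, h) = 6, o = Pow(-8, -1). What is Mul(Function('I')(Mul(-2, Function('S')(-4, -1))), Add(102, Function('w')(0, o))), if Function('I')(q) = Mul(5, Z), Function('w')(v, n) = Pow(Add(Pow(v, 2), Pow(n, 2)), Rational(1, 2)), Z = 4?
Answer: Rational(4085, 2) ≈ 2042.5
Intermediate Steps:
o = Rational(-1, 8) ≈ -0.12500
Function('w')(v, n) = Pow(Add(Pow(n, 2), Pow(v, 2)), Rational(1, 2))
Function('I')(q) = 20 (Function('I')(q) = Mul(5, 4) = 20)
Mul(Function('I')(Mul(-2, Function('S')(-4, -1))), Add(102, Function('w')(0, o))) = Mul(20, Add(102, Pow(Add(Pow(Rational(-1, 8), 2), Pow(0, 2)), Rational(1, 2)))) = Mul(20, Add(102, Pow(Add(Rational(1, 64), 0), Rational(1, 2)))) = Mul(20, Add(102, Pow(Rational(1, 64), Rational(1, 2)))) = Mul(20, Add(102, Rational(1, 8))) = Mul(20, Rational(817, 8)) = Rational(4085, 2)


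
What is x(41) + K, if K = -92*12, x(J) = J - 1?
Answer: -1064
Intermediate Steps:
x(J) = -1 + J
K = -1104
x(41) + K = (-1 + 41) - 1104 = 40 - 1104 = -1064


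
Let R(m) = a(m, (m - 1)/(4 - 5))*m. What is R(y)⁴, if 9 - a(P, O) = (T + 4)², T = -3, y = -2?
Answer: 65536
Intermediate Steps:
a(P, O) = 8 (a(P, O) = 9 - (-3 + 4)² = 9 - 1*1² = 9 - 1*1 = 9 - 1 = 8)
R(m) = 8*m
R(y)⁴ = (8*(-2))⁴ = (-16)⁴ = 65536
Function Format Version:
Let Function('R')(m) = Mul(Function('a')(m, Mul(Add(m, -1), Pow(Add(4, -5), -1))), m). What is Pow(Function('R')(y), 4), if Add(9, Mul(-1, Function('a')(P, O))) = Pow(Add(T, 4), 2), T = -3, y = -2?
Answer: 65536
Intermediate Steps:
Function('a')(P, O) = 8 (Function('a')(P, O) = Add(9, Mul(-1, Pow(Add(-3, 4), 2))) = Add(9, Mul(-1, Pow(1, 2))) = Add(9, Mul(-1, 1)) = Add(9, -1) = 8)
Function('R')(m) = Mul(8, m)
Pow(Function('R')(y), 4) = Pow(Mul(8, -2), 4) = Pow(-16, 4) = 65536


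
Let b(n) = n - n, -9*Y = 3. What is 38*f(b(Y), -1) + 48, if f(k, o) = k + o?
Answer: 10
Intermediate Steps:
Y = -⅓ (Y = -⅑*3 = -⅓ ≈ -0.33333)
b(n) = 0
38*f(b(Y), -1) + 48 = 38*(0 - 1) + 48 = 38*(-1) + 48 = -38 + 48 = 10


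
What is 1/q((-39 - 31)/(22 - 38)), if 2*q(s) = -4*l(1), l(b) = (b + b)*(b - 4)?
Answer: 1/12 ≈ 0.083333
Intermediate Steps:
l(b) = 2*b*(-4 + b) (l(b) = (2*b)*(-4 + b) = 2*b*(-4 + b))
q(s) = 12 (q(s) = (-8*(-4 + 1))/2 = (-8*(-3))/2 = (-4*(-6))/2 = (1/2)*24 = 12)
1/q((-39 - 31)/(22 - 38)) = 1/12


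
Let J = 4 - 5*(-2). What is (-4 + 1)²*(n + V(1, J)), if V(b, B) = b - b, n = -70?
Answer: -630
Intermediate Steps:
J = 14 (J = 4 + 10 = 14)
V(b, B) = 0
(-4 + 1)²*(n + V(1, J)) = (-4 + 1)²*(-70 + 0) = (-3)²*(-70) = 9*(-70) = -630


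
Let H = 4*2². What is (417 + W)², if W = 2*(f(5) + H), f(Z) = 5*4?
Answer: 239121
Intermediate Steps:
f(Z) = 20
H = 16 (H = 4*4 = 16)
W = 72 (W = 2*(20 + 16) = 2*36 = 72)
(417 + W)² = (417 + 72)² = 489² = 239121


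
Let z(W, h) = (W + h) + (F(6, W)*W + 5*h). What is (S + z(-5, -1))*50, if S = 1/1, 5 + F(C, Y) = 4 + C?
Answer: -1750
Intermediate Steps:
F(C, Y) = -1 + C (F(C, Y) = -5 + (4 + C) = -1 + C)
S = 1
z(W, h) = 6*W + 6*h (z(W, h) = (W + h) + ((-1 + 6)*W + 5*h) = (W + h) + (5*W + 5*h) = 6*W + 6*h)
(S + z(-5, -1))*50 = (1 + (6*(-5) + 6*(-1)))*50 = (1 + (-30 - 6))*50 = (1 - 36)*50 = -35*50 = -1750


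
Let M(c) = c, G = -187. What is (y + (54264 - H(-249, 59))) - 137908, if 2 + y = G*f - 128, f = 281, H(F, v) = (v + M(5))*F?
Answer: -120385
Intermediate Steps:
H(F, v) = F*(5 + v) (H(F, v) = (v + 5)*F = (5 + v)*F = F*(5 + v))
y = -52677 (y = -2 + (-187*281 - 128) = -2 + (-52547 - 128) = -2 - 52675 = -52677)
(y + (54264 - H(-249, 59))) - 137908 = (-52677 + (54264 - (-249)*(5 + 59))) - 137908 = (-52677 + (54264 - (-249)*64)) - 137908 = (-52677 + (54264 - 1*(-15936))) - 137908 = (-52677 + (54264 + 15936)) - 137908 = (-52677 + 70200) - 137908 = 17523 - 137908 = -120385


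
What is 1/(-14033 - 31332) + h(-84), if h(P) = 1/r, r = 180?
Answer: 9037/1633140 ≈ 0.0055335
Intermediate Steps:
h(P) = 1/180
1/(-14033 - 31332) + h(-84) = 1/(-14033 - 31332) + 1/180 = 1/(-45365) + 1/180 = -1/45365 + 1/180 = 9037/1633140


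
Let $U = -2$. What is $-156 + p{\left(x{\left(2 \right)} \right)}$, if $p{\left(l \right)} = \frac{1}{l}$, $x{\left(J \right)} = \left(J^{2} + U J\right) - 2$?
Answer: $- \frac{313}{2} \approx -156.5$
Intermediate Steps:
$x{\left(J \right)} = -2 + J^{2} - 2 J$ ($x{\left(J \right)} = \left(J^{2} - 2 J\right) - 2 = -2 + J^{2} - 2 J$)
$-156 + p{\left(x{\left(2 \right)} \right)} = -156 + \frac{1}{-2 + 2^{2} - 4} = -156 + \frac{1}{-2 + 4 - 4} = -156 + \frac{1}{-2} = -156 - \frac{1}{2} = - \frac{313}{2}$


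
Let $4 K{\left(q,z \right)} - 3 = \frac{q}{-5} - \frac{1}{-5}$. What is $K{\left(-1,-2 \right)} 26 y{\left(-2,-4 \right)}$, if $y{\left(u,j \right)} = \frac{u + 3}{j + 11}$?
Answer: $\frac{221}{70} \approx 3.1571$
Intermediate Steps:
$y{\left(u,j \right)} = \frac{3 + u}{11 + j}$
$K{\left(q,z \right)} = \frac{4}{5} - \frac{q}{20}$ ($K{\left(q,z \right)} = \frac{3}{4} + \frac{\frac{q}{-5} - \frac{1}{-5}}{4} = \frac{3}{4} + \frac{q \left(- \frac{1}{5}\right) - - \frac{1}{5}}{4} = \frac{3}{4} + \frac{- \frac{q}{5} + \frac{1}{5}}{4} = \frac{3}{4} + \frac{\frac{1}{5} - \frac{q}{5}}{4} = \frac{3}{4} - \left(- \frac{1}{20} + \frac{q}{20}\right) = \frac{4}{5} - \frac{q}{20}$)
$K{\left(-1,-2 \right)} 26 y{\left(-2,-4 \right)} = \left(\frac{4}{5} - - \frac{1}{20}\right) 26 \frac{3 - 2}{11 - 4} = \left(\frac{4}{5} + \frac{1}{20}\right) 26 \cdot \frac{1}{7} \cdot 1 = \frac{17}{20} \cdot 26 \cdot \frac{1}{7} \cdot 1 = \frac{221}{10} \cdot \frac{1}{7} = \frac{221}{70}$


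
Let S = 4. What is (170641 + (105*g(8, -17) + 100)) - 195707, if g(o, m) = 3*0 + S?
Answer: -24546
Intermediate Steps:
g(o, m) = 4 (g(o, m) = 3*0 + 4 = 0 + 4 = 4)
(170641 + (105*g(8, -17) + 100)) - 195707 = (170641 + (105*4 + 100)) - 195707 = (170641 + (420 + 100)) - 195707 = (170641 + 520) - 195707 = 171161 - 195707 = -24546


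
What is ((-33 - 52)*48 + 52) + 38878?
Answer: 34850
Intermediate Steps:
((-33 - 52)*48 + 52) + 38878 = (-85*48 + 52) + 38878 = (-4080 + 52) + 38878 = -4028 + 38878 = 34850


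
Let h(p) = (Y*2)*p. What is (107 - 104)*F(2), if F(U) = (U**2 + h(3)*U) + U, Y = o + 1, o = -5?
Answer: -126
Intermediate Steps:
Y = -4 (Y = -5 + 1 = -4)
h(p) = -8*p (h(p) = (-4*2)*p = -8*p)
F(U) = U**2 - 23*U (F(U) = (U**2 + (-8*3)*U) + U = (U**2 - 24*U) + U = U**2 - 23*U)
(107 - 104)*F(2) = (107 - 104)*(2*(-23 + 2)) = 3*(2*(-21)) = 3*(-42) = -126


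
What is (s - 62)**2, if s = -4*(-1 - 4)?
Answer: 1764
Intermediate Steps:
s = 20 (s = -4*(-5) = 20)
(s - 62)**2 = (20 - 62)**2 = (-42)**2 = 1764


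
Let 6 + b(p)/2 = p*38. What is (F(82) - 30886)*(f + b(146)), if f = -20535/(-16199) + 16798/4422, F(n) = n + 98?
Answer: -12195375522395572/35815989 ≈ -3.4050e+8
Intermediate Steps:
F(n) = 98 + n
b(p) = -12 + 76*p (b(p) = -12 + 2*(p*38) = -12 + 2*(38*p) = -12 + 76*p)
f = 181458286/35815989 (f = -20535*(-1/16199) + 16798*(1/4422) = 20535/16199 + 8399/2211 = 181458286/35815989 ≈ 5.0664)
(F(82) - 30886)*(f + b(146)) = ((98 + 82) - 30886)*(181458286/35815989 + (-12 + 76*146)) = (180 - 30886)*(181458286/35815989 + (-12 + 11096)) = -30706*(181458286/35815989 + 11084) = -30706*397165880362/35815989 = -12195375522395572/35815989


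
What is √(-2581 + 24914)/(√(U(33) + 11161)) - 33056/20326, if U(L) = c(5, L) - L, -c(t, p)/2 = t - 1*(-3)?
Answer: -16528/10163 + √62041074/5556 ≈ -0.20861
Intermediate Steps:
c(t, p) = -6 - 2*t (c(t, p) = -2*(t - 1*(-3)) = -2*(t + 3) = -2*(3 + t) = -6 - 2*t)
U(L) = -16 - L (U(L) = (-6 - 2*5) - L = (-6 - 10) - L = -16 - L)
√(-2581 + 24914)/(√(U(33) + 11161)) - 33056/20326 = √(-2581 + 24914)/(√((-16 - 1*33) + 11161)) - 33056/20326 = √22333/(√((-16 - 33) + 11161)) - 33056*1/20326 = √22333/(√(-49 + 11161)) - 16528/10163 = √22333/(√11112) - 16528/10163 = √22333/((2*√2778)) - 16528/10163 = √22333*(√2778/5556) - 16528/10163 = √62041074/5556 - 16528/10163 = -16528/10163 + √62041074/5556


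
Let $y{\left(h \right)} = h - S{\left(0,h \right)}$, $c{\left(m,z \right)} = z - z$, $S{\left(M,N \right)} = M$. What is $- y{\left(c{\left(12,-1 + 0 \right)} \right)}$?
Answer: $0$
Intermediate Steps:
$c{\left(m,z \right)} = 0$
$y{\left(h \right)} = h$ ($y{\left(h \right)} = h - 0 = h + 0 = h$)
$- y{\left(c{\left(12,-1 + 0 \right)} \right)} = \left(-1\right) 0 = 0$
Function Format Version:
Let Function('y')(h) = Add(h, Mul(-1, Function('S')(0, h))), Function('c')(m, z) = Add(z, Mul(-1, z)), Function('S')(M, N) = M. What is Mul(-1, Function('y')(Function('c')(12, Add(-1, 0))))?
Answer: 0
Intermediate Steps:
Function('c')(m, z) = 0
Function('y')(h) = h (Function('y')(h) = Add(h, Mul(-1, 0)) = Add(h, 0) = h)
Mul(-1, Function('y')(Function('c')(12, Add(-1, 0)))) = Mul(-1, 0) = 0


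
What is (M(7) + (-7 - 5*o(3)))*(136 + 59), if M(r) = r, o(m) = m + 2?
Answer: -4875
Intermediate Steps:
o(m) = 2 + m
(M(7) + (-7 - 5*o(3)))*(136 + 59) = (7 + (-7 - 5*(2 + 3)))*(136 + 59) = (7 + (-7 - 5*5))*195 = (7 + (-7 - 25))*195 = (7 - 32)*195 = -25*195 = -4875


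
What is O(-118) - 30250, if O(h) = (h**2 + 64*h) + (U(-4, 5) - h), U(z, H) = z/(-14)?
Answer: -166318/7 ≈ -23760.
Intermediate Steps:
U(z, H) = -z/14 (U(z, H) = z*(-1/14) = -z/14)
O(h) = 2/7 + h**2 + 63*h (O(h) = (h**2 + 64*h) + (-1/14*(-4) - h) = (h**2 + 64*h) + (2/7 - h) = 2/7 + h**2 + 63*h)
O(-118) - 30250 = (2/7 + (-118)**2 + 63*(-118)) - 30250 = (2/7 + 13924 - 7434) - 30250 = 45432/7 - 30250 = -166318/7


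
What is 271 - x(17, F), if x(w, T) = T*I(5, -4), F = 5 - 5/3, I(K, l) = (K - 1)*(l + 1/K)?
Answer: 965/3 ≈ 321.67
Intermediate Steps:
I(K, l) = (-1 + K)*(l + 1/K)
F = 10/3 (F = 5 - 5*⅓ = 5 - 5/3 = 10/3 ≈ 3.3333)
x(w, T) = -76*T/5 (x(w, T) = T*(1 - 1*(-4) - 1/5 + 5*(-4)) = T*(1 + 4 - 1*⅕ - 20) = T*(1 + 4 - ⅕ - 20) = T*(-76/5) = -76*T/5)
271 - x(17, F) = 271 - (-76)*10/(5*3) = 271 - 1*(-152/3) = 271 + 152/3 = 965/3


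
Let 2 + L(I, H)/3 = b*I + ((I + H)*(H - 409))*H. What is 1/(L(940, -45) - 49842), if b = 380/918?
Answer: 153/8385298006 ≈ 1.8246e-8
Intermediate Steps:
b = 190/459 (b = 380*(1/918) = 190/459 ≈ 0.41394)
L(I, H) = -6 + 190*I/153 + 3*H*(-409 + H)*(H + I) (L(I, H) = -6 + 3*(190*I/459 + ((I + H)*(H - 409))*H) = -6 + 3*(190*I/459 + ((H + I)*(-409 + H))*H) = -6 + 3*(190*I/459 + ((-409 + H)*(H + I))*H) = -6 + 3*(190*I/459 + H*(-409 + H)*(H + I)) = -6 + (190*I/153 + 3*H*(-409 + H)*(H + I)) = -6 + 190*I/153 + 3*H*(-409 + H)*(H + I))
1/(L(940, -45) - 49842) = 1/((-6 - 1227*(-45)² + 3*(-45)³ + (190/153)*940 - 1227*(-45)*940 + 3*940*(-45)²) - 49842) = 1/((-6 - 1227*2025 + 3*(-91125) + 178600/153 + 51902100 + 3*940*2025) - 49842) = 1/((-6 - 2484675 - 273375 + 178600/153 + 51902100 + 5710500) - 49842) = 1/(8392923832/153 - 49842) = 1/(8385298006/153) = 153/8385298006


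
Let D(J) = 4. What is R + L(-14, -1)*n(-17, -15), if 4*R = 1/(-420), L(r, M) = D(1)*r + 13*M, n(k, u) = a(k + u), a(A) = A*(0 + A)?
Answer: -118702081/1680 ≈ -70656.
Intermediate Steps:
a(A) = A**2 (a(A) = A*A = A**2)
n(k, u) = (k + u)**2
L(r, M) = 4*r + 13*M
R = -1/1680 (R = (1/4)/(-420) = (1/4)*(-1/420) = -1/1680 ≈ -0.00059524)
R + L(-14, -1)*n(-17, -15) = -1/1680 + (4*(-14) + 13*(-1))*(-17 - 15)**2 = -1/1680 + (-56 - 13)*(-32)**2 = -1/1680 - 69*1024 = -1/1680 - 70656 = -118702081/1680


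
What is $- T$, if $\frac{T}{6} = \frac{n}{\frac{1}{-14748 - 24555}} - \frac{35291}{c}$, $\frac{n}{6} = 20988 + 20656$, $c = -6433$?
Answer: $\frac{379047983949870}{6433} \approx 5.8922 \cdot 10^{10}$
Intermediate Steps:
$n = 249864$ ($n = 6 \left(20988 + 20656\right) = 6 \cdot 41644 = 249864$)
$T = - \frac{379047983949870}{6433}$ ($T = 6 \left(\frac{249864}{\frac{1}{-14748 - 24555}} - \frac{35291}{-6433}\right) = 6 \left(\frac{249864}{\frac{1}{-39303}} - - \frac{35291}{6433}\right) = 6 \left(\frac{249864}{- \frac{1}{39303}} + \frac{35291}{6433}\right) = 6 \left(249864 \left(-39303\right) + \frac{35291}{6433}\right) = 6 \left(-9820404792 + \frac{35291}{6433}\right) = 6 \left(- \frac{63174663991645}{6433}\right) = - \frac{379047983949870}{6433} \approx -5.8922 \cdot 10^{10}$)
$- T = \left(-1\right) \left(- \frac{379047983949870}{6433}\right) = \frac{379047983949870}{6433}$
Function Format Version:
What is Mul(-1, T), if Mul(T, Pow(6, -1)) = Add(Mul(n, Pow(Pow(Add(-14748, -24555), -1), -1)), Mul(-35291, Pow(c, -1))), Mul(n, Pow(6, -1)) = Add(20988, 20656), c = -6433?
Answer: Rational(379047983949870, 6433) ≈ 5.8922e+10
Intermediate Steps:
n = 249864 (n = Mul(6, Add(20988, 20656)) = Mul(6, 41644) = 249864)
T = Rational(-379047983949870, 6433) (T = Mul(6, Add(Mul(249864, Pow(Pow(Add(-14748, -24555), -1), -1)), Mul(-35291, Pow(-6433, -1)))) = Mul(6, Add(Mul(249864, Pow(Pow(-39303, -1), -1)), Mul(-35291, Rational(-1, 6433)))) = Mul(6, Add(Mul(249864, Pow(Rational(-1, 39303), -1)), Rational(35291, 6433))) = Mul(6, Add(Mul(249864, -39303), Rational(35291, 6433))) = Mul(6, Add(-9820404792, Rational(35291, 6433))) = Mul(6, Rational(-63174663991645, 6433)) = Rational(-379047983949870, 6433) ≈ -5.8922e+10)
Mul(-1, T) = Mul(-1, Rational(-379047983949870, 6433)) = Rational(379047983949870, 6433)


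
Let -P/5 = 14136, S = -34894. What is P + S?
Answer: -105574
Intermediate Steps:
P = -70680 (P = -5*14136 = -70680)
P + S = -70680 - 34894 = -105574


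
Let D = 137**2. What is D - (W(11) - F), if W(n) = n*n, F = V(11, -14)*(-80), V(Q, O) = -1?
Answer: 18728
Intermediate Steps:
F = 80 (F = -1*(-80) = 80)
W(n) = n**2
D = 18769
D - (W(11) - F) = 18769 - (11**2 - 1*80) = 18769 - (121 - 80) = 18769 - 1*41 = 18769 - 41 = 18728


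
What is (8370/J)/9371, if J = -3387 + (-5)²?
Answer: -4185/15752651 ≈ -0.00026567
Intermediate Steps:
J = -3362 (J = -3387 + 25 = -3362)
(8370/J)/9371 = (8370/(-3362))/9371 = (8370*(-1/3362))*(1/9371) = -4185/1681*1/9371 = -4185/15752651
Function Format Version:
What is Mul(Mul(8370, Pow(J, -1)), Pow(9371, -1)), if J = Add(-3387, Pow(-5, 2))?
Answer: Rational(-4185, 15752651) ≈ -0.00026567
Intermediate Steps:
J = -3362 (J = Add(-3387, 25) = -3362)
Mul(Mul(8370, Pow(J, -1)), Pow(9371, -1)) = Mul(Mul(8370, Pow(-3362, -1)), Pow(9371, -1)) = Mul(Mul(8370, Rational(-1, 3362)), Rational(1, 9371)) = Mul(Rational(-4185, 1681), Rational(1, 9371)) = Rational(-4185, 15752651)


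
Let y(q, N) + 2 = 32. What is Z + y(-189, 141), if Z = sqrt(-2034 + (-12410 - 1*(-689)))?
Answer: 30 + I*sqrt(13755) ≈ 30.0 + 117.28*I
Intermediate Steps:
Z = I*sqrt(13755) (Z = sqrt(-2034 + (-12410 + 689)) = sqrt(-2034 - 11721) = sqrt(-13755) = I*sqrt(13755) ≈ 117.28*I)
y(q, N) = 30 (y(q, N) = -2 + 32 = 30)
Z + y(-189, 141) = I*sqrt(13755) + 30 = 30 + I*sqrt(13755)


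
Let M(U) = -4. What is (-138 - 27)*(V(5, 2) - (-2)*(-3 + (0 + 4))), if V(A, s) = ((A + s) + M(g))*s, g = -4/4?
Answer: -1320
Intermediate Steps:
g = -1 (g = -4*¼ = -1)
V(A, s) = s*(-4 + A + s) (V(A, s) = ((A + s) - 4)*s = (-4 + A + s)*s = s*(-4 + A + s))
(-138 - 27)*(V(5, 2) - (-2)*(-3 + (0 + 4))) = (-138 - 27)*(2*(-4 + 5 + 2) - (-2)*(-3 + (0 + 4))) = -165*(2*3 - (-2)*(-3 + 4)) = -165*(6 - (-2)) = -165*(6 - 1*(-2)) = -165*(6 + 2) = -165*8 = -1320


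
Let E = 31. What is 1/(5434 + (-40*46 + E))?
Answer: 1/3625 ≈ 0.00027586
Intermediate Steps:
1/(5434 + (-40*46 + E)) = 1/(5434 + (-40*46 + 31)) = 1/(5434 + (-1840 + 31)) = 1/(5434 - 1809) = 1/3625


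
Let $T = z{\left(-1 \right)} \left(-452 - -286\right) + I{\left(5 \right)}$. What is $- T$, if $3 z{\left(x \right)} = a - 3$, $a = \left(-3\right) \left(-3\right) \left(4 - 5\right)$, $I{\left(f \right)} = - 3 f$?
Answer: $-649$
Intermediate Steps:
$a = -9$ ($a = 9 \left(-1\right) = -9$)
$z{\left(x \right)} = -4$ ($z{\left(x \right)} = \frac{-9 - 3}{3} = \frac{1}{3} \left(-12\right) = -4$)
$T = 649$ ($T = - 4 \left(-452 - -286\right) - 15 = - 4 \left(-452 + 286\right) - 15 = \left(-4\right) \left(-166\right) - 15 = 664 - 15 = 649$)
$- T = \left(-1\right) 649 = -649$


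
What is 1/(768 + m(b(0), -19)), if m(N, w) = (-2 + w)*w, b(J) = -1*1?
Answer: 1/1167 ≈ 0.00085690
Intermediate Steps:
b(J) = -1
m(N, w) = w*(-2 + w)
1/(768 + m(b(0), -19)) = 1/(768 - 19*(-2 - 19)) = 1/(768 - 19*(-21)) = 1/(768 + 399) = 1/1167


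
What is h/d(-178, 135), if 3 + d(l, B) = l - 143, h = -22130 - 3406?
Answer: 2128/27 ≈ 78.815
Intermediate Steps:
h = -25536
d(l, B) = -146 + l (d(l, B) = -3 + (l - 143) = -3 + (-143 + l) = -146 + l)
h/d(-178, 135) = -25536/(-146 - 178) = -25536/(-324) = -25536*(-1/324) = 2128/27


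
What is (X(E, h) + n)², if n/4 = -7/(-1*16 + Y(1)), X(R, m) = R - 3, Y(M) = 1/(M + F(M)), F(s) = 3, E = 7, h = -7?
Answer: 2704/81 ≈ 33.383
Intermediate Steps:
Y(M) = 1/(3 + M) (Y(M) = 1/(M + 3) = 1/(3 + M))
X(R, m) = -3 + R
n = 16/9 (n = 4*(-7/(-1*16 + 1/(3 + 1))) = 4*(-7/(-16 + 1/4)) = 4*(-7/(-16 + ¼)) = 4*(-7/(-63/4)) = 4*(-7*(-4/63)) = 4*(4/9) = 16/9 ≈ 1.7778)
(X(E, h) + n)² = ((-3 + 7) + 16/9)² = (4 + 16/9)² = (52/9)² = 2704/81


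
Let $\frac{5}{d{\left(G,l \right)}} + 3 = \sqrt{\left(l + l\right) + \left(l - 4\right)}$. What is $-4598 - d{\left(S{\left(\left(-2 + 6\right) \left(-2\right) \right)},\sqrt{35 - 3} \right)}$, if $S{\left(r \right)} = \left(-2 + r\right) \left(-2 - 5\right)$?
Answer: $-4598 + \frac{5}{3 - \sqrt{-4 + 12 \sqrt{2}}} \approx -4606.3$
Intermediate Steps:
$S{\left(r \right)} = 14 - 7 r$ ($S{\left(r \right)} = \left(-2 + r\right) \left(-7\right) = 14 - 7 r$)
$d{\left(G,l \right)} = \frac{5}{-3 + \sqrt{-4 + 3 l}}$ ($d{\left(G,l \right)} = \frac{5}{-3 + \sqrt{\left(l + l\right) + \left(l - 4\right)}} = \frac{5}{-3 + \sqrt{2 l + \left(-4 + l\right)}} = \frac{5}{-3 + \sqrt{-4 + 3 l}}$)
$-4598 - d{\left(S{\left(\left(-2 + 6\right) \left(-2\right) \right)},\sqrt{35 - 3} \right)} = -4598 - \frac{5}{-3 + \sqrt{-4 + 3 \sqrt{35 - 3}}} = -4598 - \frac{5}{-3 + \sqrt{-4 + 3 \sqrt{32}}} = -4598 - \frac{5}{-3 + \sqrt{-4 + 3 \cdot 4 \sqrt{2}}} = -4598 - \frac{5}{-3 + \sqrt{-4 + 12 \sqrt{2}}}$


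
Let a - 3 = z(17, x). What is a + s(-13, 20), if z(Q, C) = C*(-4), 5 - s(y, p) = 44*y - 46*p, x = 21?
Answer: 1416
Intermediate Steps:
s(y, p) = 5 - 44*y + 46*p (s(y, p) = 5 - (44*y - 46*p) = 5 - (-46*p + 44*y) = 5 + (-44*y + 46*p) = 5 - 44*y + 46*p)
z(Q, C) = -4*C
a = -81 (a = 3 - 4*21 = 3 - 84 = -81)
a + s(-13, 20) = -81 + (5 - 44*(-13) + 46*20) = -81 + (5 + 572 + 920) = -81 + 1497 = 1416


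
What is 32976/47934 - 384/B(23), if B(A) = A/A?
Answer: -1020760/2663 ≈ -383.31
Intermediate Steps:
B(A) = 1
32976/47934 - 384/B(23) = 32976/47934 - 384/1 = 32976*(1/47934) - 384*1 = 1832/2663 - 384 = -1020760/2663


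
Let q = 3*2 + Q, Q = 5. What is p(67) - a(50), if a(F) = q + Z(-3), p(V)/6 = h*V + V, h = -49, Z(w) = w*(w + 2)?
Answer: -19310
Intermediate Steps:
Z(w) = w*(2 + w)
q = 11 (q = 3*2 + 5 = 6 + 5 = 11)
p(V) = -288*V (p(V) = 6*(-49*V + V) = 6*(-48*V) = -288*V)
a(F) = 14 (a(F) = 11 - 3*(2 - 3) = 11 - 3*(-1) = 11 + 3 = 14)
p(67) - a(50) = -288*67 - 1*14 = -19296 - 14 = -19310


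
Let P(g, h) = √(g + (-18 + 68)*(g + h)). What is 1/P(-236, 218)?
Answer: -I*√71/284 ≈ -0.02967*I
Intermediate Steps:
P(g, h) = √(50*h + 51*g) (P(g, h) = √(g + 50*(g + h)) = √(g + (50*g + 50*h)) = √(50*h + 51*g))
1/P(-236, 218) = 1/(√(50*218 + 51*(-236))) = 1/(√(10900 - 12036)) = 1/(√(-1136)) = 1/(4*I*√71) = -I*√71/284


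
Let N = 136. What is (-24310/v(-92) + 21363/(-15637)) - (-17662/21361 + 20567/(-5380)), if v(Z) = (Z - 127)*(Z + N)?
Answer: 2285094789132431/393551350176540 ≈ 5.8063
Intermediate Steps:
v(Z) = (-127 + Z)*(136 + Z) (v(Z) = (Z - 127)*(Z + 136) = (-127 + Z)*(136 + Z))
(-24310/v(-92) + 21363/(-15637)) - (-17662/21361 + 20567/(-5380)) = (-24310/(-17272 + (-92)**2 + 9*(-92)) + 21363/(-15637)) - (-17662/21361 + 20567/(-5380)) = (-24310/(-17272 + 8464 - 828) + 21363*(-1/15637)) - (-17662*1/21361 + 20567*(-1/5380)) = (-24310/(-9636) - 21363/15637) - (-17662/21361 - 20567/5380) = (-24310*(-1/9636) - 21363/15637) - 1*(-534353247/114922180) = (1105/438 - 21363/15637) + 534353247/114922180 = 7921891/6849006 + 534353247/114922180 = 2285094789132431/393551350176540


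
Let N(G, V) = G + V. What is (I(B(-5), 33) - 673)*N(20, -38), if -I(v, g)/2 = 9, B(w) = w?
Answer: 12438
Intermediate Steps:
I(v, g) = -18 (I(v, g) = -2*9 = -18)
(I(B(-5), 33) - 673)*N(20, -38) = (-18 - 673)*(20 - 38) = -691*(-18) = 12438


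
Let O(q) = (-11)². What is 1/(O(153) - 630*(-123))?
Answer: 1/77611 ≈ 1.2885e-5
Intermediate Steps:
O(q) = 121
1/(O(153) - 630*(-123)) = 1/(121 - 630*(-123)) = 1/(121 + 77490) = 1/77611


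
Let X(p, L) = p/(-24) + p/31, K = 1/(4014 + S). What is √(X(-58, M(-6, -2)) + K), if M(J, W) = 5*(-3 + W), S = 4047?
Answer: √136336781235/499782 ≈ 0.73880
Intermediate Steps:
M(J, W) = -15 + 5*W
K = 1/8061 (K = 1/(4014 + 4047) = 1/8061 ≈ 0.00012405)
X(p, L) = -7*p/744 (X(p, L) = p*(-1/24) + p*(1/31) = -p/24 + p/31 = -7*p/744)
√(X(-58, M(-6, -2)) + K) = √(-7/744*(-58) + 1/8061) = √(203/372 + 1/8061) = √(545585/999564) = √136336781235/499782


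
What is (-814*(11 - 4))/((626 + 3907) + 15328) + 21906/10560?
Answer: 62484031/34955360 ≈ 1.7875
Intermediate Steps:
(-814*(11 - 4))/((626 + 3907) + 15328) + 21906/10560 = (-814*7)/(4533 + 15328) + 21906*(1/10560) = -5698/19861 + 3651/1760 = 62484031/34955360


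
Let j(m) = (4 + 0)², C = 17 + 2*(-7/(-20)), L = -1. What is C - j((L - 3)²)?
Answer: 17/10 ≈ 1.7000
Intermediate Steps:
C = 177/10 (C = 17 + 2*(-7*(-1/20)) = 17 + 2*(7/20) = 17 + 7/10 = 177/10 ≈ 17.700)
j(m) = 16 (j(m) = 4² = 16)
C - j((L - 3)²) = 177/10 - 1*16 = 177/10 - 16 = 17/10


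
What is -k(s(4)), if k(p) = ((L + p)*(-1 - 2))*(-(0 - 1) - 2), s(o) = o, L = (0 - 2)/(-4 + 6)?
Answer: -9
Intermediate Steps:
L = -1 (L = -2/2 = -2*½ = -1)
k(p) = -3 + 3*p (k(p) = ((-1 + p)*(-1 - 2))*(-(0 - 1) - 2) = ((-1 + p)*(-3))*(-1*(-1) - 2) = (3 - 3*p)*(1 - 2) = (3 - 3*p)*(-1) = -3 + 3*p)
-k(s(4)) = -(-3 + 3*4) = -(-3 + 12) = -1*9 = -9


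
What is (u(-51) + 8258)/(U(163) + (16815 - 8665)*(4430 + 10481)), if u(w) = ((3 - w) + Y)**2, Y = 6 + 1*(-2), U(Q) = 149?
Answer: 11622/121524799 ≈ 9.5635e-5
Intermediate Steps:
Y = 4 (Y = 6 - 2 = 4)
u(w) = (7 - w)**2 (u(w) = ((3 - w) + 4)**2 = (7 - w)**2)
(u(-51) + 8258)/(U(163) + (16815 - 8665)*(4430 + 10481)) = ((7 - 1*(-51))**2 + 8258)/(149 + (16815 - 8665)*(4430 + 10481)) = ((7 + 51)**2 + 8258)/(149 + 8150*14911) = (58**2 + 8258)/(149 + 121524650) = (3364 + 8258)/121524799 = 11622*(1/121524799) = 11622/121524799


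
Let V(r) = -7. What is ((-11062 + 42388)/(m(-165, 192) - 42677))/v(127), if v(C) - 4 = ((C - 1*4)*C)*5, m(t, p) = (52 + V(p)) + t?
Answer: -31326/3342830873 ≈ -9.3711e-6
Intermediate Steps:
m(t, p) = 45 + t (m(t, p) = (52 - 7) + t = 45 + t)
v(C) = 4 + 5*C*(-4 + C) (v(C) = 4 + ((C - 1*4)*C)*5 = 4 + ((C - 4)*C)*5 = 4 + ((-4 + C)*C)*5 = 4 + (C*(-4 + C))*5 = 4 + 5*C*(-4 + C))
((-11062 + 42388)/(m(-165, 192) - 42677))/v(127) = ((-11062 + 42388)/((45 - 165) - 42677))/(4 - 20*127 + 5*127**2) = (31326/(-120 - 42677))/(4 - 2540 + 5*16129) = (31326/(-42797))/(4 - 2540 + 80645) = (31326*(-1/42797))/78109 = -31326/42797*1/78109 = -31326/3342830873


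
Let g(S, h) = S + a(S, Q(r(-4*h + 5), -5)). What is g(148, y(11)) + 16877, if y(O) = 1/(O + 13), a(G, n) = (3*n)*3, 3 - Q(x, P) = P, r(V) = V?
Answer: 17097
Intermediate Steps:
Q(x, P) = 3 - P
a(G, n) = 9*n
y(O) = 1/(13 + O)
g(S, h) = 72 + S (g(S, h) = S + 9*(3 - 1*(-5)) = S + 9*(3 + 5) = S + 9*8 = S + 72 = 72 + S)
g(148, y(11)) + 16877 = (72 + 148) + 16877 = 220 + 16877 = 17097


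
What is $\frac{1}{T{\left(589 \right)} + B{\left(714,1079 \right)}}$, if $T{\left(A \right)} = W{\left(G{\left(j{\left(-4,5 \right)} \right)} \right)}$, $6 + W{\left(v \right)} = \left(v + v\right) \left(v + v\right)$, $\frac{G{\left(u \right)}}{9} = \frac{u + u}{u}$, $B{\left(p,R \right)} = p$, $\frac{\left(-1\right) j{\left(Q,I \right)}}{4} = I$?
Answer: $\frac{1}{2004} \approx 0.000499$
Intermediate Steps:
$j{\left(Q,I \right)} = - 4 I$
$G{\left(u \right)} = 18$ ($G{\left(u \right)} = 9 \frac{u + u}{u} = 9 \frac{2 u}{u} = 9 \cdot 2 = 18$)
$W{\left(v \right)} = -6 + 4 v^{2}$ ($W{\left(v \right)} = -6 + \left(v + v\right) \left(v + v\right) = -6 + 2 v 2 v = -6 + 4 v^{2}$)
$T{\left(A \right)} = 1290$ ($T{\left(A \right)} = -6 + 4 \cdot 18^{2} = -6 + 4 \cdot 324 = -6 + 1296 = 1290$)
$\frac{1}{T{\left(589 \right)} + B{\left(714,1079 \right)}} = \frac{1}{1290 + 714} = \frac{1}{2004}$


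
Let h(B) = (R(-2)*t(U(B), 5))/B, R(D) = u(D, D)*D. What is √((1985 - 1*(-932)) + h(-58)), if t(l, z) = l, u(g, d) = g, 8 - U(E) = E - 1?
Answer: √2449311/29 ≈ 53.966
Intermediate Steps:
U(E) = 9 - E (U(E) = 8 - (E - 1) = 8 - (-1 + E) = 8 + (1 - E) = 9 - E)
R(D) = D² (R(D) = D*D = D²)
h(B) = (36 - 4*B)/B (h(B) = ((-2)²*(9 - B))/B = (4*(9 - B))/B = (36 - 4*B)/B)
√((1985 - 1*(-932)) + h(-58)) = √((1985 - 1*(-932)) + (-4 + 36/(-58))) = √((1985 + 932) + (-4 + 36*(-1/58))) = √(2917 + (-4 - 18/29)) = √(2917 - 134/29) = √(84459/29) = √2449311/29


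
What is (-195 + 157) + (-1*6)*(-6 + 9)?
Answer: -56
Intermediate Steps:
(-195 + 157) + (-1*6)*(-6 + 9) = -38 - 6*3 = -38 - 18 = -56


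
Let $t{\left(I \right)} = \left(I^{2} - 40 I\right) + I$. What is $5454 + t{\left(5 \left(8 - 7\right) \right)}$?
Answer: $5284$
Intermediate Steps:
$t{\left(I \right)} = I^{2} - 39 I$
$5454 + t{\left(5 \left(8 - 7\right) \right)} = 5454 + 5 \left(8 - 7\right) \left(-39 + 5 \left(8 - 7\right)\right) = 5454 + 5 \cdot 1 \left(-39 + 5 \cdot 1\right) = 5454 + 5 \left(-39 + 5\right) = 5454 + 5 \left(-34\right) = 5454 - 170 = 5284$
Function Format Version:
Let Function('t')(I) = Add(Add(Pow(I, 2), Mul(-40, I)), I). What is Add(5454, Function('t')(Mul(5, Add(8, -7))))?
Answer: 5284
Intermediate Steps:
Function('t')(I) = Add(Pow(I, 2), Mul(-39, I))
Add(5454, Function('t')(Mul(5, Add(8, -7)))) = Add(5454, Mul(Mul(5, Add(8, -7)), Add(-39, Mul(5, Add(8, -7))))) = Add(5454, Mul(Mul(5, 1), Add(-39, Mul(5, 1)))) = Add(5454, Mul(5, Add(-39, 5))) = Add(5454, Mul(5, -34)) = Add(5454, -170) = 5284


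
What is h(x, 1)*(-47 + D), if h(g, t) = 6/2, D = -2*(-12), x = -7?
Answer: -69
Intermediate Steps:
D = 24
h(g, t) = 3 (h(g, t) = 6*(½) = 3)
h(x, 1)*(-47 + D) = 3*(-47 + 24) = 3*(-23) = -69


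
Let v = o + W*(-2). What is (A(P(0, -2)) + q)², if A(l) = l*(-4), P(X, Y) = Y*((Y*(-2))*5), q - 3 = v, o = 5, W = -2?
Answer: 29584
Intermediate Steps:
v = 9 (v = 5 - 2*(-2) = 5 + 4 = 9)
q = 12 (q = 3 + 9 = 12)
P(X, Y) = -10*Y² (P(X, Y) = Y*(-2*Y*5) = Y*(-10*Y) = -10*Y²)
A(l) = -4*l
(A(P(0, -2)) + q)² = (-(-40)*(-2)² + 12)² = (-(-40)*4 + 12)² = (-4*(-40) + 12)² = (160 + 12)² = 172² = 29584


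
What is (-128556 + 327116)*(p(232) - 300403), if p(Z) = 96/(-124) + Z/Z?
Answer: -1849087220160/31 ≈ -5.9648e+10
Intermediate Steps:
p(Z) = 7/31 (p(Z) = 96*(-1/124) + 1 = -24/31 + 1 = 7/31)
(-128556 + 327116)*(p(232) - 300403) = (-128556 + 327116)*(7/31 - 300403) = 198560*(-9312486/31) = -1849087220160/31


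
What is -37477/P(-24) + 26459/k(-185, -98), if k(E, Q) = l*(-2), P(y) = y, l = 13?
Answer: 169693/312 ≈ 543.89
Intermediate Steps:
k(E, Q) = -26 (k(E, Q) = 13*(-2) = -26)
-37477/P(-24) + 26459/k(-185, -98) = -37477/(-24) + 26459/(-26) = -37477*(-1/24) + 26459*(-1/26) = 37477/24 - 26459/26 = 169693/312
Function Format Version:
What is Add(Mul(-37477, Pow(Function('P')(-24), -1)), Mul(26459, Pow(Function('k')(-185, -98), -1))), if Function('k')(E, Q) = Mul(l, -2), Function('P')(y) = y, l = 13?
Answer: Rational(169693, 312) ≈ 543.89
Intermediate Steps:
Function('k')(E, Q) = -26 (Function('k')(E, Q) = Mul(13, -2) = -26)
Add(Mul(-37477, Pow(Function('P')(-24), -1)), Mul(26459, Pow(Function('k')(-185, -98), -1))) = Add(Mul(-37477, Pow(-24, -1)), Mul(26459, Pow(-26, -1))) = Add(Mul(-37477, Rational(-1, 24)), Mul(26459, Rational(-1, 26))) = Add(Rational(37477, 24), Rational(-26459, 26)) = Rational(169693, 312)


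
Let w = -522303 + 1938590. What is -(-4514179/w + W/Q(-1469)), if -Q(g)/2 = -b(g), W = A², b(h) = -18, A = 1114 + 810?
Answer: 1310734934039/12746583 ≈ 1.0283e+5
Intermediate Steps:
A = 1924
w = 1416287
W = 3701776 (W = 1924² = 3701776)
Q(g) = -36 (Q(g) = -(-2)*(-18) = -2*18 = -36)
-(-4514179/w + W/Q(-1469)) = -(-4514179/1416287 + 3701776/(-36)) = -(-4514179*1/1416287 + 3701776*(-1/36)) = -(-4514179/1416287 - 925444/9) = -1*(-1310734934039/12746583) = 1310734934039/12746583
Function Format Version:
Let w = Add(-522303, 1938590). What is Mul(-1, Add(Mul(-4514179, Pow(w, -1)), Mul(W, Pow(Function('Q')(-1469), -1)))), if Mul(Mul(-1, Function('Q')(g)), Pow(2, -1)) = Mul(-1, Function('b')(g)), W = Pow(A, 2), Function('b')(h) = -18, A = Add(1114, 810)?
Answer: Rational(1310734934039, 12746583) ≈ 1.0283e+5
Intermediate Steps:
A = 1924
w = 1416287
W = 3701776 (W = Pow(1924, 2) = 3701776)
Function('Q')(g) = -36 (Function('Q')(g) = Mul(-2, Mul(-1, -18)) = Mul(-2, 18) = -36)
Mul(-1, Add(Mul(-4514179, Pow(w, -1)), Mul(W, Pow(Function('Q')(-1469), -1)))) = Mul(-1, Add(Mul(-4514179, Pow(1416287, -1)), Mul(3701776, Pow(-36, -1)))) = Mul(-1, Add(Mul(-4514179, Rational(1, 1416287)), Mul(3701776, Rational(-1, 36)))) = Mul(-1, Add(Rational(-4514179, 1416287), Rational(-925444, 9))) = Mul(-1, Rational(-1310734934039, 12746583)) = Rational(1310734934039, 12746583)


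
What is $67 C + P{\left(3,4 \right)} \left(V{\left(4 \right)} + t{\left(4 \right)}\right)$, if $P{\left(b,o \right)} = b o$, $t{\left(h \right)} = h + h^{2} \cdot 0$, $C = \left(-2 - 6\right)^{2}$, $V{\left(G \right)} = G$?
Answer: $4384$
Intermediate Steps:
$C = 64$ ($C = \left(-8\right)^{2} = 64$)
$t{\left(h \right)} = h$ ($t{\left(h \right)} = h + 0 = h$)
$67 C + P{\left(3,4 \right)} \left(V{\left(4 \right)} + t{\left(4 \right)}\right) = 67 \cdot 64 + 3 \cdot 4 \left(4 + 4\right) = 4288 + 12 \cdot 8 = 4288 + 96 = 4384$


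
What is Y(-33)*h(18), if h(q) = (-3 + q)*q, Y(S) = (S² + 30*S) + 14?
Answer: 30510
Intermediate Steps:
Y(S) = 14 + S² + 30*S
h(q) = q*(-3 + q)
Y(-33)*h(18) = (14 + (-33)² + 30*(-33))*(18*(-3 + 18)) = (14 + 1089 - 990)*(18*15) = 113*270 = 30510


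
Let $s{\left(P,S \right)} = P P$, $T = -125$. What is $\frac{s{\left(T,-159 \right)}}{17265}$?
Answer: $\frac{3125}{3453} \approx 0.90501$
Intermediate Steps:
$s{\left(P,S \right)} = P^{2}$
$\frac{s{\left(T,-159 \right)}}{17265} = \frac{\left(-125\right)^{2}}{17265} = 15625 \cdot \frac{1}{17265} = \frac{3125}{3453}$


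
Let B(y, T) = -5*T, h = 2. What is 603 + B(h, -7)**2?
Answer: 1828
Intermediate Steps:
603 + B(h, -7)**2 = 603 + (-5*(-7))**2 = 603 + 35**2 = 603 + 1225 = 1828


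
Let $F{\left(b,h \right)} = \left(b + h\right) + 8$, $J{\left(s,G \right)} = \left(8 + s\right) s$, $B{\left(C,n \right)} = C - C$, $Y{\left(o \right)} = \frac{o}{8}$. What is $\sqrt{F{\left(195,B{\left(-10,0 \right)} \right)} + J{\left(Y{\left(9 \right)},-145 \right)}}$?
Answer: $\frac{\sqrt{13649}}{8} \approx 14.604$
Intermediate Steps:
$Y{\left(o \right)} = \frac{o}{8}$ ($Y{\left(o \right)} = o \frac{1}{8} = \frac{o}{8}$)
$B{\left(C,n \right)} = 0$
$J{\left(s,G \right)} = s \left(8 + s\right)$
$F{\left(b,h \right)} = 8 + b + h$
$\sqrt{F{\left(195,B{\left(-10,0 \right)} \right)} + J{\left(Y{\left(9 \right)},-145 \right)}} = \sqrt{\left(8 + 195 + 0\right) + \frac{1}{8} \cdot 9 \left(8 + \frac{1}{8} \cdot 9\right)} = \sqrt{203 + \frac{9 \left(8 + \frac{9}{8}\right)}{8}} = \sqrt{203 + \frac{9}{8} \cdot \frac{73}{8}} = \sqrt{203 + \frac{657}{64}} = \sqrt{\frac{13649}{64}} = \frac{\sqrt{13649}}{8}$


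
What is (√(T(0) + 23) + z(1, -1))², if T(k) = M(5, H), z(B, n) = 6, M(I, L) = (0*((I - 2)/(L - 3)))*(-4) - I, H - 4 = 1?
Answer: 54 + 36*√2 ≈ 104.91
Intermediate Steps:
H = 5 (H = 4 + 1 = 5)
M(I, L) = -I (M(I, L) = (0*((-2 + I)/(-3 + L)))*(-4) - I = 0*(-4) - I = 0 - I = -I)
T(k) = -5 (T(k) = -1*5 = -5)
(√(T(0) + 23) + z(1, -1))² = (√(-5 + 23) + 6)² = (√18 + 6)² = (3*√2 + 6)² = (6 + 3*√2)²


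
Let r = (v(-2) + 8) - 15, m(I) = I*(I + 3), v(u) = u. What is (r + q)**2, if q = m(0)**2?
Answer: 81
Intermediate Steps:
m(I) = I*(3 + I)
q = 0 (q = (0*(3 + 0))**2 = (0*3)**2 = 0**2 = 0)
r = -9 (r = (-2 + 8) - 15 = 6 - 15 = -9)
(r + q)**2 = (-9 + 0)**2 = (-9)**2 = 81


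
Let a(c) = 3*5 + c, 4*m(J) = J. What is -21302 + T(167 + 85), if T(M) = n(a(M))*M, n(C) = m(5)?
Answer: -20987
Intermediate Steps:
m(J) = J/4
a(c) = 15 + c
n(C) = 5/4 (n(C) = (¼)*5 = 5/4)
T(M) = 5*M/4
-21302 + T(167 + 85) = -21302 + 5*(167 + 85)/4 = -21302 + (5/4)*252 = -21302 + 315 = -20987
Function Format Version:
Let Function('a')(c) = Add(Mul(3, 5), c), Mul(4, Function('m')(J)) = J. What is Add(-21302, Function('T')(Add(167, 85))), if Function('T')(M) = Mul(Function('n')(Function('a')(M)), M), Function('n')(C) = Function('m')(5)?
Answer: -20987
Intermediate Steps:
Function('m')(J) = Mul(Rational(1, 4), J)
Function('a')(c) = Add(15, c)
Function('n')(C) = Rational(5, 4) (Function('n')(C) = Mul(Rational(1, 4), 5) = Rational(5, 4))
Function('T')(M) = Mul(Rational(5, 4), M)
Add(-21302, Function('T')(Add(167, 85))) = Add(-21302, Mul(Rational(5, 4), Add(167, 85))) = Add(-21302, Mul(Rational(5, 4), 252)) = Add(-21302, 315) = -20987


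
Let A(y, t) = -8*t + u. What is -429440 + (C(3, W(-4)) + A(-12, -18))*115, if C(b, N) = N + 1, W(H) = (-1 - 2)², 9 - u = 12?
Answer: -412075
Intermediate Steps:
u = -3 (u = 9 - 1*12 = 9 - 12 = -3)
W(H) = 9 (W(H) = (-3)² = 9)
A(y, t) = -3 - 8*t (A(y, t) = -8*t - 3 = -3 - 8*t)
C(b, N) = 1 + N
-429440 + (C(3, W(-4)) + A(-12, -18))*115 = -429440 + ((1 + 9) + (-3 - 8*(-18)))*115 = -429440 + (10 + (-3 + 144))*115 = -429440 + (10 + 141)*115 = -429440 + 151*115 = -429440 + 17365 = -412075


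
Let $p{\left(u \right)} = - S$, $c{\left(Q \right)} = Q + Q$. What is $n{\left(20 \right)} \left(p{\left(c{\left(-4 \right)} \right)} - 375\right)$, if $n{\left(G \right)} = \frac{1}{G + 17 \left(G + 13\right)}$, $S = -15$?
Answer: $- \frac{360}{581} \approx -0.61962$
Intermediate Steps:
$c{\left(Q \right)} = 2 Q$
$p{\left(u \right)} = 15$ ($p{\left(u \right)} = \left(-1\right) \left(-15\right) = 15$)
$n{\left(G \right)} = \frac{1}{221 + 18 G}$ ($n{\left(G \right)} = \frac{1}{G + 17 \left(13 + G\right)} = \frac{1}{G + \left(221 + 17 G\right)} = \frac{1}{221 + 18 G}$)
$n{\left(20 \right)} \left(p{\left(c{\left(-4 \right)} \right)} - 375\right) = \frac{15 - 375}{221 + 18 \cdot 20} = \frac{1}{221 + 360} \left(-360\right) = \frac{1}{581} \left(-360\right) = - \frac{360}{581}$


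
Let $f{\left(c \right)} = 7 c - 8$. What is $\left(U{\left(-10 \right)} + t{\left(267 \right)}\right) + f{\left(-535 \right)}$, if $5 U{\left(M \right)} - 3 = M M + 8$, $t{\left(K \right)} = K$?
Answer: $- \frac{17319}{5} \approx -3463.8$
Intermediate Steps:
$U{\left(M \right)} = \frac{11}{5} + \frac{M^{2}}{5}$ ($U{\left(M \right)} = \frac{3}{5} + \frac{M M + 8}{5} = \frac{3}{5} + \frac{M^{2} + 8}{5} = \frac{3}{5} + \frac{8 + M^{2}}{5} = \frac{3}{5} + \left(\frac{8}{5} + \frac{M^{2}}{5}\right) = \frac{11}{5} + \frac{M^{2}}{5}$)
$f{\left(c \right)} = -8 + 7 c$
$\left(U{\left(-10 \right)} + t{\left(267 \right)}\right) + f{\left(-535 \right)} = \left(\left(\frac{11}{5} + \frac{\left(-10\right)^{2}}{5}\right) + 267\right) + \left(-8 + 7 \left(-535\right)\right) = \left(\left(\frac{11}{5} + \frac{1}{5} \cdot 100\right) + 267\right) - 3753 = \left(\left(\frac{11}{5} + 20\right) + 267\right) - 3753 = \left(\frac{111}{5} + 267\right) - 3753 = \frac{1446}{5} - 3753 = - \frac{17319}{5}$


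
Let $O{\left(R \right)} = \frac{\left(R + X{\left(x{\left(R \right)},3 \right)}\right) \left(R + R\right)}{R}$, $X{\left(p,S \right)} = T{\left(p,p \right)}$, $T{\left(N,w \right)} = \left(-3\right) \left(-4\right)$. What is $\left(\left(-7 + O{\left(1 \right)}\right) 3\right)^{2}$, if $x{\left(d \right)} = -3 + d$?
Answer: $3249$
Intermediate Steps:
$T{\left(N,w \right)} = 12$
$X{\left(p,S \right)} = 12$
$O{\left(R \right)} = 24 + 2 R$ ($O{\left(R \right)} = \frac{\left(R + 12\right) \left(R + R\right)}{R} = \frac{\left(12 + R\right) 2 R}{R} = \frac{2 R \left(12 + R\right)}{R} = 24 + 2 R$)
$\left(\left(-7 + O{\left(1 \right)}\right) 3\right)^{2} = \left(\left(-7 + \left(24 + 2 \cdot 1\right)\right) 3\right)^{2} = \left(\left(-7 + \left(24 + 2\right)\right) 3\right)^{2} = \left(\left(-7 + 26\right) 3\right)^{2} = \left(19 \cdot 3\right)^{2} = 57^{2} = 3249$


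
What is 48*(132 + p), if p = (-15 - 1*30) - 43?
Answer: 2112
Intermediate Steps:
p = -88 (p = (-15 - 30) - 43 = -45 - 43 = -88)
48*(132 + p) = 48*(132 - 88) = 48*44 = 2112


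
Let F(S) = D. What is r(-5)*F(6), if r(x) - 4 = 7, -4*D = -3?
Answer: 33/4 ≈ 8.2500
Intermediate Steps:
D = ¾ (D = -¼*(-3) = ¾ ≈ 0.75000)
F(S) = ¾
r(x) = 11 (r(x) = 4 + 7 = 11)
r(-5)*F(6) = 11*(¾) = 33/4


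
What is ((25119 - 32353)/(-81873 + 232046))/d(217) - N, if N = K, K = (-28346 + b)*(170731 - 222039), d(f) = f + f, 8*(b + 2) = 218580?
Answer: -1714637593249131/32587541 ≈ -5.2616e+7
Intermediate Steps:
b = 54641/2 (b = -2 + (⅛)*218580 = -2 + 54645/2 = 54641/2 ≈ 27321.)
d(f) = 2*f
K = 52616354 (K = (-28346 + 54641/2)*(170731 - 222039) = -2051/2*(-51308) = 52616354)
N = 52616354
((25119 - 32353)/(-81873 + 232046))/d(217) - N = ((25119 - 32353)/(-81873 + 232046))/((2*217)) - 1*52616354 = -7234/150173/434 - 52616354 = -7234*1/150173*(1/434) - 52616354 = -7234/150173*1/434 - 52616354 = -3617/32587541 - 52616354 = -1714637593249131/32587541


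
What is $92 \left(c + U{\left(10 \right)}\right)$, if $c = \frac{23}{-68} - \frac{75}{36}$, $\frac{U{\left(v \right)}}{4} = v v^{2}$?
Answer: $\frac{18756638}{51} \approx 3.6778 \cdot 10^{5}$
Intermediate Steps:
$U{\left(v \right)} = 4 v^{3}$ ($U{\left(v \right)} = 4 v v^{2} = 4 v^{3}$)
$c = - \frac{247}{102}$ ($c = 23 \left(- \frac{1}{68}\right) - \frac{25}{12} = - \frac{23}{68} - \frac{25}{12} = - \frac{247}{102} \approx -2.4216$)
$92 \left(c + U{\left(10 \right)}\right) = 92 \left(- \frac{247}{102} + 4 \cdot 10^{3}\right) = 92 \left(- \frac{247}{102} + 4 \cdot 1000\right) = 92 \left(- \frac{247}{102} + 4000\right) = 92 \cdot \frac{407753}{102} = \frac{18756638}{51}$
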